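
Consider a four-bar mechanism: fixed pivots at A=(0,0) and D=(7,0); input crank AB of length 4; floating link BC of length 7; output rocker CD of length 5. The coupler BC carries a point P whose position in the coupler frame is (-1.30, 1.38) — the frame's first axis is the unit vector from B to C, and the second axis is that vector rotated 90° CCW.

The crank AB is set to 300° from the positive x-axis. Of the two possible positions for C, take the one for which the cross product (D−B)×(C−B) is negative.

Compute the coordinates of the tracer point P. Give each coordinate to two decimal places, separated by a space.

A=(0,0), D=(7.00,0)
B = A + 4.00·(cos300°, sin300°) = (2.0000, -3.4641)
|BD| = 6.0828
circle(B,7.00) ∩ circle(D,5.00): a=5.0142, h=4.8845
  candidates: C₊=(3.3399,3.4065) cross=29.711; C₋=(8.9033,-4.6236) cross=-29.711
  mode - wants cross < 0 → take C=(8.9033,-4.6236) (cross=-29.711)
ex = (C−B)/|BC| = (0.9862,-0.1656); ey = (0.1656,0.9862)
P = B + -1.30·ex + 1.38·ey = (0.9465,-1.8878)

0.95 -1.89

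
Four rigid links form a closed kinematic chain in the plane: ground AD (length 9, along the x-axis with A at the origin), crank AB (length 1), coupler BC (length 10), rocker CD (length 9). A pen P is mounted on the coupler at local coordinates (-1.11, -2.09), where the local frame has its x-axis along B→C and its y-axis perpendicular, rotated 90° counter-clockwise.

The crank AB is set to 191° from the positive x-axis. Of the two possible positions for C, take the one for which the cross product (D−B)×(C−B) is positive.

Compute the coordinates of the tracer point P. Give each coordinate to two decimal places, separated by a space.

0.08 -2.31

A=(0,0), D=(9.00,0)
B = A + 1.00·(cos191°, sin191°) = (-0.9816, -0.1908)
|BD| = 9.9835
circle(B,10.00) ∩ circle(D,9.00): a=5.9433, h=8.0422
  candidates: C₊=(4.8069,7.9635) cross=80.289; C₋=(5.1143,-8.1180) cross=-80.289
  mode + wants cross > 0 → take C=(4.8069,7.9635) (cross=80.289)
ex = (C−B)/|BC| = (0.5789,0.8154); ey = (-0.8154,0.5789)
P = B + -1.11·ex + -2.09·ey = (0.0801,-2.3057)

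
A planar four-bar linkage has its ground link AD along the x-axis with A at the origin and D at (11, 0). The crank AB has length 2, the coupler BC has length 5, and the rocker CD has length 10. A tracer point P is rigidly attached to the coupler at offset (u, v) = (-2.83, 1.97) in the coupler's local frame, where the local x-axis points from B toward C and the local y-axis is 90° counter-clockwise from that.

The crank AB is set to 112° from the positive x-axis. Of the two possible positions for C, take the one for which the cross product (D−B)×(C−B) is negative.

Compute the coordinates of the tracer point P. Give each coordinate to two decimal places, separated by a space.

-0.16 5.25

A=(0,0), D=(11.00,0)
B = A + 2.00·(cos112°, sin112°) = (-0.7492, 1.8544)
|BD| = 11.8946
circle(B,5.00) ∩ circle(D,10.00): a=2.7946, h=4.1461
  candidates: C₊=(2.6576,5.5141) cross=49.316; C₋=(1.3649,-2.6767) cross=-49.316
  mode - wants cross < 0 → take C=(1.3649,-2.6767) (cross=-49.316)
ex = (C−B)/|BC| = (0.4228,-0.9062); ey = (0.9062,0.4228)
P = B + -2.83·ex + 1.97·ey = (-0.1606,5.2519)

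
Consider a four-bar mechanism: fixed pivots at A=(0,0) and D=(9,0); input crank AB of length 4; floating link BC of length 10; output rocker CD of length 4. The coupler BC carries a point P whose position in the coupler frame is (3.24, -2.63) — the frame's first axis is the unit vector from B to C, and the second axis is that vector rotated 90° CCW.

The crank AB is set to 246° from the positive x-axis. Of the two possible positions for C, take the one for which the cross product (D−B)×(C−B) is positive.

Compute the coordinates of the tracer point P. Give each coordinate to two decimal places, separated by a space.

2.55 -3.61

A=(0,0), D=(9.00,0)
B = A + 4.00·(cos246°, sin246°) = (-1.6269, -3.6542)
|BD| = 11.2377
circle(B,10.00) ∩ circle(D,4.00): a=9.3563, h=3.5299
  candidates: C₊=(6.0730,2.7263) cross=39.668; C₋=(8.3687,-3.9499) cross=-39.668
  mode + wants cross > 0 → take C=(6.0730,2.7263) (cross=39.668)
ex = (C−B)/|BC| = (0.7700,0.6380); ey = (-0.6380,0.7700)
P = B + 3.24·ex + -2.63·ey = (2.5459,-3.6120)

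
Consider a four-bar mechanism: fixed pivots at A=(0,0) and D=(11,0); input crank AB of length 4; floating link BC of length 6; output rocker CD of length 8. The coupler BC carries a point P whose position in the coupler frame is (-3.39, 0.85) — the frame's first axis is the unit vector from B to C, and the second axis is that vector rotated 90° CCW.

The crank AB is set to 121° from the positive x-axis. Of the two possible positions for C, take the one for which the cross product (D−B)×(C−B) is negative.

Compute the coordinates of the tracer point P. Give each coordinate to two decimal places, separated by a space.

A=(0,0), D=(11.00,0)
B = A + 4.00·(cos121°, sin121°) = (-2.0602, 3.4287)
|BD| = 13.5027
circle(B,6.00) ∩ circle(D,8.00): a=5.7145, h=1.8287
  candidates: C₊=(3.9314,3.7464) cross=24.692; C₋=(3.0027,0.2088) cross=-24.692
  mode - wants cross < 0 → take C=(3.0027,0.2088) (cross=-24.692)
ex = (C−B)/|BC| = (0.8438,-0.5366); ey = (0.5366,0.8438)
P = B + -3.39·ex + 0.85·ey = (-4.4645,5.9651)

-4.46 5.97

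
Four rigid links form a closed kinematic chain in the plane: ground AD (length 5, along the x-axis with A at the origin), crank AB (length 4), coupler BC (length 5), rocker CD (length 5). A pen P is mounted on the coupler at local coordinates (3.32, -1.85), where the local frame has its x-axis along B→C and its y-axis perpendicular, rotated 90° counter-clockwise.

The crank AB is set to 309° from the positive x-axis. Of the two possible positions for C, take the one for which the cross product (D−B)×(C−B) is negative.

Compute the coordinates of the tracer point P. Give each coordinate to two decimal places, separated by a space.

5.24 -5.76

A=(0,0), D=(5.00,0)
B = A + 4.00·(cos309°, sin309°) = (2.5173, -3.1086)
|BD| = 3.9783
circle(B,5.00) ∩ circle(D,5.00): a=1.9892, h=4.5873
  candidates: C₊=(0.1742,1.3084) cross=18.250; C₋=(7.3430,-4.4170) cross=-18.250
  mode - wants cross < 0 → take C=(7.3430,-4.4170) (cross=-18.250)
ex = (C−B)/|BC| = (0.9652,-0.2617); ey = (0.2617,0.9652)
P = B + 3.32·ex + -1.85·ey = (5.2375,-5.7629)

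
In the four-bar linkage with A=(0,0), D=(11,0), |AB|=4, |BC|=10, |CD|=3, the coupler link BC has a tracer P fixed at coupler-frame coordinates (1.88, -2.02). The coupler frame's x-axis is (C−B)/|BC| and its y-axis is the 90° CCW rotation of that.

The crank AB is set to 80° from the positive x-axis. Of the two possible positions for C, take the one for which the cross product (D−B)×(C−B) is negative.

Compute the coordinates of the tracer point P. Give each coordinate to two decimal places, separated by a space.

1.01 1.20

A=(0,0), D=(11.00,0)
B = A + 4.00·(cos80°, sin80°) = (0.6946, 3.9392)
|BD| = 11.0326
circle(B,10.00) ∩ circle(D,3.00): a=9.6404, h=2.6574
  candidates: C₊=(10.6484,2.9793) cross=29.318; C₋=(8.7507,-1.9852) cross=-29.318
  mode - wants cross < 0 → take C=(8.7507,-1.9852) (cross=-29.318)
ex = (C−B)/|BC| = (0.8056,-0.5924); ey = (0.5924,0.8056)
P = B + 1.88·ex + -2.02·ey = (1.0124,1.1981)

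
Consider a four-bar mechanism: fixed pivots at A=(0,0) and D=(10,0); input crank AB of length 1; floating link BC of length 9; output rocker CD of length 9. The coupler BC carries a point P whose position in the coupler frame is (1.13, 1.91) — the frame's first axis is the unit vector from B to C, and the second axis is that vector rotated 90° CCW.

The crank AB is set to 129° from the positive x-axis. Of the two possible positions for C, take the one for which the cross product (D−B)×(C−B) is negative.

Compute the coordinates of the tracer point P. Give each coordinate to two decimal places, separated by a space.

1.59 0.84

A=(0,0), D=(10.00,0)
B = A + 1.00·(cos129°, sin129°) = (-0.6293, 0.7771)
|BD| = 10.6577
circle(B,9.00) ∩ circle(D,9.00): a=5.3288, h=7.2528
  candidates: C₊=(5.2142,7.6221) cross=77.298; C₋=(4.1565,-6.8449) cross=-77.298
  mode - wants cross < 0 → take C=(4.1565,-6.8449) (cross=-77.298)
ex = (C−B)/|BC| = (0.5318,-0.8469); ey = (0.8469,0.5318)
P = B + 1.13·ex + 1.91·ey = (1.5891,0.8358)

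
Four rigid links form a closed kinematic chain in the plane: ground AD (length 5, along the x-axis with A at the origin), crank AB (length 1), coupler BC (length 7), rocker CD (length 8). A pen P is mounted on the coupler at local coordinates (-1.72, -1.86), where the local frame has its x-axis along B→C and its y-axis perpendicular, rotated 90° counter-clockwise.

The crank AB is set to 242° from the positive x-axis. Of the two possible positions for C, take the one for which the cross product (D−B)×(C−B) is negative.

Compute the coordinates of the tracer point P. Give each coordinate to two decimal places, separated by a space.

-2.82 0.06

A=(0,0), D=(5.00,0)
B = A + 1.00·(cos242°, sin242°) = (-0.4695, -0.8829)
|BD| = 5.5403
circle(B,7.00) ∩ circle(D,8.00): a=1.4164, h=6.8552
  candidates: C₊=(-0.1637,6.1104) cross=37.980; C₋=(2.0213,-7.4248) cross=-37.980
  mode - wants cross < 0 → take C=(2.0213,-7.4248) (cross=-37.980)
ex = (C−B)/|BC| = (0.3558,-0.9346); ey = (0.9346,0.3558)
P = B + -1.72·ex + -1.86·ey = (-2.8198,0.0626)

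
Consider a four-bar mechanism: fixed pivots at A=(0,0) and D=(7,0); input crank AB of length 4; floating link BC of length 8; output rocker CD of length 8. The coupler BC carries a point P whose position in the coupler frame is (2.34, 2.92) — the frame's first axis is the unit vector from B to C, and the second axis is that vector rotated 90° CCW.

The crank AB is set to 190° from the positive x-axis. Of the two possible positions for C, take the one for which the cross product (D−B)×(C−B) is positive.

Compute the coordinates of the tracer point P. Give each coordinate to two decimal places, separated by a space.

-4.70 2.97

A=(0,0), D=(7.00,0)
B = A + 4.00·(cos190°, sin190°) = (-3.9392, -0.6946)
|BD| = 10.9613
circle(B,8.00) ∩ circle(D,8.00): a=5.4806, h=5.8278
  candidates: C₊=(1.1611,5.4687) cross=63.880; C₋=(1.8997,-6.1633) cross=-63.880
  mode + wants cross > 0 → take C=(1.1611,5.4687) (cross=63.880)
ex = (C−B)/|BC| = (0.6375,0.7704); ey = (-0.7704,0.6375)
P = B + 2.34·ex + 2.92·ey = (-4.6970,2.9698)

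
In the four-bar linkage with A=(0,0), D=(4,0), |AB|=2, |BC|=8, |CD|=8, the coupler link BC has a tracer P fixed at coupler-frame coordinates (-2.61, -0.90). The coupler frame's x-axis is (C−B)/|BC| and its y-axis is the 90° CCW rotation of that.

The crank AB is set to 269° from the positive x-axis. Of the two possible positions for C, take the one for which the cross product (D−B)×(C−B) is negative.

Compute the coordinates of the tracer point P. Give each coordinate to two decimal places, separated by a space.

A=(0,0), D=(4.00,0)
B = A + 2.00·(cos269°, sin269°) = (-0.0349, -1.9997)
|BD| = 4.5032
circle(B,8.00) ∩ circle(D,8.00): a=2.2516, h=7.6766
  candidates: C₊=(-1.4263,5.8784) cross=34.570; C₋=(5.3914,-7.8781) cross=-34.570
  mode - wants cross < 0 → take C=(5.3914,-7.8781) (cross=-34.570)
ex = (C−B)/|BC| = (0.6783,-0.7348); ey = (0.7348,0.6783)
P = B + -2.61·ex + -0.90·ey = (-2.4666,-0.6923)

-2.47 -0.69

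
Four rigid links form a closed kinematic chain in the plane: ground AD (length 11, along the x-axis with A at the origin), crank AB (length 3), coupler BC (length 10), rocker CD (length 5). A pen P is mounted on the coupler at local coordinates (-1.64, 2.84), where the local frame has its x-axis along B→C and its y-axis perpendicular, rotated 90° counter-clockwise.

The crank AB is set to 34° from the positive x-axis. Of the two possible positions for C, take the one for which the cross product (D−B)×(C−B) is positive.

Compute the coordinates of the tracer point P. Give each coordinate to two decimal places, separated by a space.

A=(0,0), D=(11.00,0)
B = A + 3.00·(cos34°, sin34°) = (2.4871, 1.6776)
|BD| = 8.6766
circle(B,10.00) ∩ circle(D,5.00): a=8.6603, h=5.0000
  candidates: C₊=(11.9507,4.9088) cross=43.383; C₋=(10.0173,-4.9025) cross=-43.383
  mode + wants cross > 0 → take C=(11.9507,4.9088) (cross=43.383)
ex = (C−B)/|BC| = (0.9464,0.3231); ey = (-0.3231,0.9464)
P = B + -1.64·ex + 2.84·ey = (0.0174,3.8353)

0.02 3.84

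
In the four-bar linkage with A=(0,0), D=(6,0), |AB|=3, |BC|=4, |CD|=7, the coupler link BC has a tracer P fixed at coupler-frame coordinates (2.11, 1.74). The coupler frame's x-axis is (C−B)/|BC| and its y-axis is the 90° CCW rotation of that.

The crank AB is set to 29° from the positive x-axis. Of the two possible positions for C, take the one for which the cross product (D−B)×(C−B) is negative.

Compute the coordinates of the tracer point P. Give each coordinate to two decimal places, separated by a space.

1.46 -1.02

A=(0,0), D=(6.00,0)
B = A + 3.00·(cos29°, sin29°) = (2.6239, 1.4544)
|BD| = 3.6761
circle(B,4.00) ∩ circle(D,7.00): a=-2.6504, h=2.9959
  candidates: C₊=(1.3750,5.2545) cross=11.013; C₋=(-0.9956,-0.2484) cross=-11.013
  mode - wants cross < 0 → take C=(-0.9956,-0.2484) (cross=-11.013)
ex = (C−B)/|BC| = (-0.9049,-0.4257); ey = (0.4257,-0.9049)
P = B + 2.11·ex + 1.74·ey = (1.4553,-1.0183)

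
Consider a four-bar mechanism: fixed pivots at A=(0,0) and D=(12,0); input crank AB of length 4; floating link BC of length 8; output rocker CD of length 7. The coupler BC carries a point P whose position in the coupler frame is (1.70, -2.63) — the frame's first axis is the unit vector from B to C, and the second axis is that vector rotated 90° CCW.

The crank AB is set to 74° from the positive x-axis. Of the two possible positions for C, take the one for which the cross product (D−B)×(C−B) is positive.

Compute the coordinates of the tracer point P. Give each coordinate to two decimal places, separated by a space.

A=(0,0), D=(12.00,0)
B = A + 4.00·(cos74°, sin74°) = (1.1025, 3.8450)
|BD| = 11.5559
circle(B,8.00) ∩ circle(D,7.00): a=6.4270, h=4.7638
  candidates: C₊=(8.7484,6.1990) cross=55.050; C₋=(5.5782,-2.7858) cross=-55.050
  mode + wants cross > 0 → take C=(8.7484,6.1990) (cross=55.050)
ex = (C−B)/|BC| = (0.9557,0.2942); ey = (-0.2942,0.9557)
P = B + 1.70·ex + -2.63·ey = (3.5011,1.8317)

3.50 1.83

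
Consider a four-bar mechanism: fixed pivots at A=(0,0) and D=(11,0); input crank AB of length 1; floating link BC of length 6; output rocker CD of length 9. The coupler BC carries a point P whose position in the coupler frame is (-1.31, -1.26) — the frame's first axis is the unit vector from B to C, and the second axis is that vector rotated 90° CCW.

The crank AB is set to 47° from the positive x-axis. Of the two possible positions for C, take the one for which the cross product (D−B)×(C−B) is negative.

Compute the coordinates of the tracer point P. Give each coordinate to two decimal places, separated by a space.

A=(0,0), D=(11.00,0)
B = A + 1.00·(cos47°, sin47°) = (0.6820, 0.7314)
|BD| = 10.3439
circle(B,6.00) ∩ circle(D,9.00): a=2.9967, h=5.1980
  candidates: C₊=(4.0388,5.7045) cross=53.768; C₋=(3.3037,-4.6655) cross=-53.768
  mode - wants cross < 0 → take C=(3.3037,-4.6655) (cross=-53.768)
ex = (C−B)/|BC| = (0.4370,-0.8995); ey = (0.8995,0.4370)
P = B + -1.31·ex + -1.26·ey = (-1.0238,1.3591)

-1.02 1.36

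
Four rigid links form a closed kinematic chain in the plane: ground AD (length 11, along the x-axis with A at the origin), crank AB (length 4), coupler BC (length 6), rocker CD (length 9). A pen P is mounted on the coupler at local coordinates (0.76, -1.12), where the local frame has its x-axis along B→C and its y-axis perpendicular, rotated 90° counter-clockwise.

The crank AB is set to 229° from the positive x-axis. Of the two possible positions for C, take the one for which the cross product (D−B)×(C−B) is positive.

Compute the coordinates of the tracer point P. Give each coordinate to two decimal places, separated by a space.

A=(0,0), D=(11.00,0)
B = A + 4.00·(cos229°, sin229°) = (-2.6242, -3.0188)
|BD| = 13.9547
circle(B,6.00) ∩ circle(D,9.00): a=5.3650, h=2.6864
  candidates: C₊=(2.0325,0.7646) cross=37.488; C₋=(3.1949,-4.4811) cross=-37.488
  mode + wants cross > 0 → take C=(2.0325,0.7646) (cross=37.488)
ex = (C−B)/|BC| = (0.7761,0.6306); ey = (-0.6306,0.7761)
P = B + 0.76·ex + -1.12·ey = (-1.3281,-3.4089)

-1.33 -3.41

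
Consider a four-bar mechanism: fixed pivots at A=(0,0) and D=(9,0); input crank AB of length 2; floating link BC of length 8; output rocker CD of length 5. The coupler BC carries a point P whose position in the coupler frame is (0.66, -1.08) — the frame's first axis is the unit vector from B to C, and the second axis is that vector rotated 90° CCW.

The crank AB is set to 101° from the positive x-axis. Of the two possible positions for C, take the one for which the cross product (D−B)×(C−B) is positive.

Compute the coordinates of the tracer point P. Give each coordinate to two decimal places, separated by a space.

A=(0,0), D=(9.00,0)
B = A + 2.00·(cos101°, sin101°) = (-0.3816, 1.9633)
|BD| = 9.5848
circle(B,8.00) ∩ circle(D,5.00): a=6.8269, h=4.1706
  candidates: C₊=(7.1548,4.6471) cross=39.974; C₋=(5.4463,-3.5172) cross=-39.974
  mode + wants cross > 0 → take C=(7.1548,4.6471) (cross=39.974)
ex = (C−B)/|BC| = (0.9420,0.3355); ey = (-0.3355,0.9420)
P = B + 0.66·ex + -1.08·ey = (0.6024,1.1673)

0.60 1.17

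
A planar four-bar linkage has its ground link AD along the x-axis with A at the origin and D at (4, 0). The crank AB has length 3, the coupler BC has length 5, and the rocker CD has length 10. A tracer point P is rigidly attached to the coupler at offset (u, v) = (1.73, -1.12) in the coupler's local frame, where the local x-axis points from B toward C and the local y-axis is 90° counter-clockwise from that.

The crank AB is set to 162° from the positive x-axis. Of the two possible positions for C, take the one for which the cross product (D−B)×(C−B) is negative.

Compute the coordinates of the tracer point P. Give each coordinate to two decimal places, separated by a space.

A=(0,0), D=(4.00,0)
B = A + 3.00·(cos162°, sin162°) = (-2.8532, 0.9271)
|BD| = 6.9156
circle(B,5.00) ∩ circle(D,10.00): a=-1.9647, h=4.5978
  candidates: C₊=(-4.1838,5.7467) cross=31.797; C₋=(-5.4165,-3.3659) cross=-31.797
  mode - wants cross < 0 → take C=(-5.4165,-3.3659) (cross=-31.797)
ex = (C−B)/|BC| = (-0.5127,-0.8586); ey = (0.8586,-0.5127)
P = B + 1.73·ex + -1.12·ey = (-4.7017,0.0159)

-4.70 0.02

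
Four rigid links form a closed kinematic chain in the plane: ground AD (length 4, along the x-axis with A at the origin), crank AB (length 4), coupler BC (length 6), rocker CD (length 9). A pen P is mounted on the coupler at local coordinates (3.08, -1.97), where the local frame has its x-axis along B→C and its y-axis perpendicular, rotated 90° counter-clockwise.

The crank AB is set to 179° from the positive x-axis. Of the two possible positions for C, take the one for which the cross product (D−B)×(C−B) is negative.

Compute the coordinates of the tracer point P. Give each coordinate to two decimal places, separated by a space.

A=(0,0), D=(4.00,0)
B = A + 4.00·(cos179°, sin179°) = (-3.9994, 0.0698)
|BD| = 7.9997
circle(B,6.00) ∩ circle(D,9.00): a=1.1872, h=5.8814
  candidates: C₊=(-2.7609,5.9406) cross=47.049; C₋=(-2.8635,-5.8217) cross=-47.049
  mode - wants cross < 0 → take C=(-2.8635,-5.8217) (cross=-47.049)
ex = (C−B)/|BC| = (0.1893,-0.9819); ey = (0.9819,0.1893)
P = B + 3.08·ex + -1.97·ey = (-5.3507,-3.3274)

-5.35 -3.33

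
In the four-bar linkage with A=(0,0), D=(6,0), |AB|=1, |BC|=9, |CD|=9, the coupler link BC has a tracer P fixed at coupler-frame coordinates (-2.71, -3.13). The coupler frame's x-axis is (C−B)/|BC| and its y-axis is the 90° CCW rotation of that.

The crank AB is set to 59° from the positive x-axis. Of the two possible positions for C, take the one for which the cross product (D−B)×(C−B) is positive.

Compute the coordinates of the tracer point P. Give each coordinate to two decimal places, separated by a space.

2.08 -2.97

A=(0,0), D=(6.00,0)
B = A + 1.00·(cos59°, sin59°) = (0.5150, 0.8572)
|BD| = 5.5515
circle(B,9.00) ∩ circle(D,9.00): a=2.7758, h=8.5613
  candidates: C₊=(4.5794,8.8872) cross=47.528; C₋=(1.9356,-8.0300) cross=-47.528
  mode + wants cross > 0 → take C=(4.5794,8.8872) (cross=47.528)
ex = (C−B)/|BC| = (0.4516,0.8922); ey = (-0.8922,0.4516)
P = B + -2.71·ex + -3.13·ey = (2.0839,-2.9742)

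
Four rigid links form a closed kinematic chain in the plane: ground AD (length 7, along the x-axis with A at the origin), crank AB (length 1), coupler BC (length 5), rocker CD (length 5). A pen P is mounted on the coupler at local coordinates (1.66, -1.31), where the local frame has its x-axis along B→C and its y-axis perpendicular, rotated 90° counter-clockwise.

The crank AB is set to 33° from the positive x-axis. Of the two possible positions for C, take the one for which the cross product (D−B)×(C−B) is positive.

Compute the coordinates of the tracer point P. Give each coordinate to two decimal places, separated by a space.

2.93 0.86

A=(0,0), D=(7.00,0)
B = A + 1.00·(cos33°, sin33°) = (0.8387, 0.5446)
|BD| = 6.1854
circle(B,5.00) ∩ circle(D,5.00): a=3.0927, h=3.9288
  candidates: C₊=(4.2653,4.1858) cross=24.301; C₋=(3.5734,-3.6412) cross=-24.301
  mode + wants cross > 0 → take C=(4.2653,4.1858) (cross=24.301)
ex = (C−B)/|BC| = (0.6853,0.7282); ey = (-0.7282,0.6853)
P = B + 1.66·ex + -1.31·ey = (2.9303,0.8557)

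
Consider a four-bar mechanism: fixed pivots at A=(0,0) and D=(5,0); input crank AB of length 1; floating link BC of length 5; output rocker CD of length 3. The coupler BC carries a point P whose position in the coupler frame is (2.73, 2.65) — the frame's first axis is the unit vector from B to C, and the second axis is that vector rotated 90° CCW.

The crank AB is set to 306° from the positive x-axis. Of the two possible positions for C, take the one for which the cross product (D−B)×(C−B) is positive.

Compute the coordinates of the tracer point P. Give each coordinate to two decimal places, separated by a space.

A=(0,0), D=(5.00,0)
B = A + 1.00·(cos306°, sin306°) = (0.5878, -0.8090)
|BD| = 4.4858
circle(B,5.00) ∩ circle(D,3.00): a=4.0263, h=2.9646
  candidates: C₊=(4.0134,2.8331) cross=13.299; C₋=(5.0827,-2.9989) cross=-13.299
  mode + wants cross > 0 → take C=(4.0134,2.8331) (cross=13.299)
ex = (C−B)/|BC| = (0.6851,0.7284); ey = (-0.7284,0.6851)
P = B + 2.73·ex + 2.65·ey = (0.5278,2.9952)

0.53 3.00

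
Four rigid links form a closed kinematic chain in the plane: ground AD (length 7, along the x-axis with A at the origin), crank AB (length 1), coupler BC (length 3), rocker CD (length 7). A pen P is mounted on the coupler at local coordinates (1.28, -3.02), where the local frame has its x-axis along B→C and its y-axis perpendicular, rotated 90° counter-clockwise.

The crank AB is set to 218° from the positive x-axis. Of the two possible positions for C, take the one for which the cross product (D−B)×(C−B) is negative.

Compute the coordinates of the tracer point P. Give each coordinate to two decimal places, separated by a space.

A=(0,0), D=(7.00,0)
B = A + 1.00·(cos218°, sin218°) = (-0.7880, -0.6157)
|BD| = 7.8123
circle(B,3.00) ∩ circle(D,7.00): a=1.3461, h=2.6811
  candidates: C₊=(0.3426,2.1631) cross=20.945; C₋=(0.7652,-3.1823) cross=-20.945
  mode - wants cross < 0 → take C=(0.7652,-3.1823) (cross=-20.945)
ex = (C−B)/|BC| = (0.5177,-0.8555); ey = (0.8555,0.5177)
P = B + 1.28·ex + -3.02·ey = (-2.7091,-3.2743)

-2.71 -3.27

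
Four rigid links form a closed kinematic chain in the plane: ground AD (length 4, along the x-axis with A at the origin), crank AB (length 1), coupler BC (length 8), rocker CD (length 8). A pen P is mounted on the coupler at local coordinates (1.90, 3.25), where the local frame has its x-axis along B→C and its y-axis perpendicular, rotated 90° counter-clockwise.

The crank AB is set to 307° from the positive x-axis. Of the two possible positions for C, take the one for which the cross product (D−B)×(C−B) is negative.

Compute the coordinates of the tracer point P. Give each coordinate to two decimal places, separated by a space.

4.35 -1.09

A=(0,0), D=(4.00,0)
B = A + 1.00·(cos307°, sin307°) = (0.6018, -0.7986)
|BD| = 3.4908
circle(B,8.00) ∩ circle(D,8.00): a=1.7454, h=7.8073
  candidates: C₊=(0.5147,7.2009) cross=27.253; C₋=(4.0871,-7.9995) cross=-27.253
  mode - wants cross < 0 → take C=(4.0871,-7.9995) (cross=-27.253)
ex = (C−B)/|BC| = (0.4357,-0.9001); ey = (0.9001,0.4357)
P = B + 1.90·ex + 3.25·ey = (4.3549,-1.0930)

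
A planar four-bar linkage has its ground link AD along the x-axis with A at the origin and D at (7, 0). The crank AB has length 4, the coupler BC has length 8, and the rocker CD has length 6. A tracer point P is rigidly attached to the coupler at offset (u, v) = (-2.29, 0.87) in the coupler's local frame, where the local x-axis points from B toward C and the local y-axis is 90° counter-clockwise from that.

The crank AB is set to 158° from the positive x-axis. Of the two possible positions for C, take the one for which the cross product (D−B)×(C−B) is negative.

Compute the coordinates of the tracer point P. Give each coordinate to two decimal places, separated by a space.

-4.86 3.66

A=(0,0), D=(7.00,0)
B = A + 4.00·(cos158°, sin158°) = (-3.7087, 1.4984)
|BD| = 10.8131
circle(B,8.00) ∩ circle(D,6.00): a=6.7013, h=4.3696
  candidates: C₊=(3.5334,4.8972) cross=47.248; C₋=(2.3224,-3.7576) cross=-47.248
  mode - wants cross < 0 → take C=(2.3224,-3.7576) (cross=-47.248)
ex = (C−B)/|BC| = (0.7539,-0.6570); ey = (0.6570,0.7539)
P = B + -2.29·ex + 0.87·ey = (-4.8635,3.6588)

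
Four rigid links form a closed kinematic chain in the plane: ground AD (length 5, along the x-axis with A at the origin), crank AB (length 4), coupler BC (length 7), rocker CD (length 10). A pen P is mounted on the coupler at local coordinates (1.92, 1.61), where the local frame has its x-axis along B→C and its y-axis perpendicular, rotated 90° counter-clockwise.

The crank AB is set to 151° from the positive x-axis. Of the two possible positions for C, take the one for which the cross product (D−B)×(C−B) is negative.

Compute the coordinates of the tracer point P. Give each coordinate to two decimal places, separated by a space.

-1.92 -0.01

A=(0,0), D=(5.00,0)
B = A + 4.00·(cos151°, sin151°) = (-3.4985, 1.9392)
|BD| = 8.7169
circle(B,7.00) ∩ circle(D,10.00): a=1.4331, h=6.8517
  candidates: C₊=(-0.5770,8.3004) cross=59.726; C₋=(-3.6256,-5.0596) cross=-59.726
  mode - wants cross < 0 → take C=(-3.6256,-5.0596) (cross=-59.726)
ex = (C−B)/|BC| = (-0.0182,-0.9998); ey = (0.9998,-0.0182)
P = B + 1.92·ex + 1.61·ey = (-1.9236,-0.0097)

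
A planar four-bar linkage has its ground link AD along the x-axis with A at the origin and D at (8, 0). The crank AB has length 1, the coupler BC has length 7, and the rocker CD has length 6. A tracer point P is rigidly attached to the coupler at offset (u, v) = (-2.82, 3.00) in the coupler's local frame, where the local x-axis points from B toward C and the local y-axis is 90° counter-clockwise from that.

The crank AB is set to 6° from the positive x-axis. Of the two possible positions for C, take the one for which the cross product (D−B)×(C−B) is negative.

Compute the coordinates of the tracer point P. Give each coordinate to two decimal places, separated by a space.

1.59 4.18

A=(0,0), D=(8.00,0)
B = A + 1.00·(cos6°, sin6°) = (0.9945, 0.1045)
|BD| = 7.0063
circle(B,7.00) ∩ circle(D,6.00): a=4.4309, h=5.4192
  candidates: C₊=(5.5057,5.4570) cross=37.968; C₋=(5.3440,-5.3801) cross=-37.968
  mode - wants cross < 0 → take C=(5.3440,-5.3801) (cross=-37.968)
ex = (C−B)/|BC| = (0.6214,-0.7835); ey = (0.7835,0.6214)
P = B + -2.82·ex + 3.00·ey = (1.5929,4.1782)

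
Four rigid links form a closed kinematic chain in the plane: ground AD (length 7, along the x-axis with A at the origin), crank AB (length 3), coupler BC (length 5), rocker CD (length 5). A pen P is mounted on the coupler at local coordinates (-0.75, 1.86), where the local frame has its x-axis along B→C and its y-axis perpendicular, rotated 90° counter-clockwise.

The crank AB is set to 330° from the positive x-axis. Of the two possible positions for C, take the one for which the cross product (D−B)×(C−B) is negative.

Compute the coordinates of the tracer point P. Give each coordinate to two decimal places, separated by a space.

3.33 0.37

A=(0,0), D=(7.00,0)
B = A + 3.00·(cos330°, sin330°) = (2.5981, -1.5000)
|BD| = 4.6505
circle(B,5.00) ∩ circle(D,5.00): a=2.3252, h=4.4264
  candidates: C₊=(3.3713,3.4399) cross=20.585; C₋=(6.2268,-4.9399) cross=-20.585
  mode - wants cross < 0 → take C=(6.2268,-4.9399) (cross=-20.585)
ex = (C−B)/|BC| = (0.7257,-0.6880); ey = (0.6880,0.7257)
P = B + -0.75·ex + 1.86·ey = (3.3334,0.3659)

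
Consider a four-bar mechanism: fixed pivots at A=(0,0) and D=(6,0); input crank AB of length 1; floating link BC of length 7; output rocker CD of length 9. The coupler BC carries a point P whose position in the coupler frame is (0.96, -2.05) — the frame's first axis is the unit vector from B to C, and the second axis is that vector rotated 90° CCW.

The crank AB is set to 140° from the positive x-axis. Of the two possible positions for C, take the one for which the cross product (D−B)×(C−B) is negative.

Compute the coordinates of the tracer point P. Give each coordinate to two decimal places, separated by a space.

A=(0,0), D=(6.00,0)
B = A + 1.00·(cos140°, sin140°) = (-0.7660, 0.6428)
|BD| = 6.7965
circle(B,7.00) ∩ circle(D,9.00): a=1.0441, h=6.9217
  candidates: C₊=(0.9280,7.4347) cross=47.043; C₋=(-0.3812,-6.3466) cross=-47.043
  mode - wants cross < 0 → take C=(-0.3812,-6.3466) (cross=-47.043)
ex = (C−B)/|BC| = (0.0550,-0.9985); ey = (0.9985,0.0550)
P = B + 0.96·ex + -2.05·ey = (-2.7602,-0.4285)

-2.76 -0.43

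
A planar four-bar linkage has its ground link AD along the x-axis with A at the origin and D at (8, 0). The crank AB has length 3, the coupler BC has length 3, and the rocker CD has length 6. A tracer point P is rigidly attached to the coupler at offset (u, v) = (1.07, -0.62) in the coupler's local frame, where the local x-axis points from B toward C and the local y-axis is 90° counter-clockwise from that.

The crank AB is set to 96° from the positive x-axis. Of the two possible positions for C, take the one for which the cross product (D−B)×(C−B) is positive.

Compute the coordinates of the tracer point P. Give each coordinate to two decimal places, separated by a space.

0.71 2.29

A=(0,0), D=(8.00,0)
B = A + 3.00·(cos96°, sin96°) = (-0.3136, 2.9836)
|BD| = 8.8327
circle(B,3.00) ∩ circle(D,6.00): a=2.8880, h=0.8122
  candidates: C₊=(2.6790,2.7725) cross=7.174; C₋=(2.1303,1.2436) cross=-7.174
  mode + wants cross > 0 → take C=(2.6790,2.7725) (cross=7.174)
ex = (C−B)/|BC| = (0.9975,-0.0704); ey = (0.0704,0.9975)
P = B + 1.07·ex + -0.62·ey = (0.7101,2.2898)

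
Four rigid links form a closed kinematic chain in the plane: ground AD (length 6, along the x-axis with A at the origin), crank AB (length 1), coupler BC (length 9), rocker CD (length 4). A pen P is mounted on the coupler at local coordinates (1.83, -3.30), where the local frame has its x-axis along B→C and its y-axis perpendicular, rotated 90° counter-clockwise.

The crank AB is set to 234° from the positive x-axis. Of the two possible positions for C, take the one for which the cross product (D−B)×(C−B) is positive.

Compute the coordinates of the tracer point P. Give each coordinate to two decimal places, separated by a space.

2.68 -2.69

A=(0,0), D=(6.00,0)
B = A + 1.00·(cos234°, sin234°) = (-0.5878, -0.8090)
|BD| = 6.6373
circle(B,9.00) ∩ circle(D,4.00): a=8.2152, h=3.6756
  candidates: C₊=(7.1182,3.8405) cross=24.396; C₋=(8.0142,-3.4559) cross=-24.396
  mode + wants cross > 0 → take C=(7.1182,3.8405) (cross=24.396)
ex = (C−B)/|BC| = (0.8562,0.5166); ey = (-0.5166,0.8562)
P = B + 1.83·ex + -3.30·ey = (2.6839,-2.6891)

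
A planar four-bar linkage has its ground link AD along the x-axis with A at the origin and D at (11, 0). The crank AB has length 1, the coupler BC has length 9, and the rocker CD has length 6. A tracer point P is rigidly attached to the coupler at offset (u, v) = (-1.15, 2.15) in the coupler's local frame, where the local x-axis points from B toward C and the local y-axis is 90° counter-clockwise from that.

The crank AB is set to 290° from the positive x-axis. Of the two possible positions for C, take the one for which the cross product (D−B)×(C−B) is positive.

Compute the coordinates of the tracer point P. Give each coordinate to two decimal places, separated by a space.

A=(0,0), D=(11.00,0)
B = A + 1.00·(cos290°, sin290°) = (0.3420, -0.9397)
|BD| = 10.6993
circle(B,9.00) ∩ circle(D,6.00): a=7.4526, h=5.0457
  candidates: C₊=(7.3227,4.7410) cross=53.985; C₋=(8.2090,-5.3113) cross=-53.985
  mode + wants cross > 0 → take C=(7.3227,4.7410) (cross=53.985)
ex = (C−B)/|BC| = (0.7756,0.6312); ey = (-0.6312,0.7756)
P = B + -1.15·ex + 2.15·ey = (-1.9070,0.0020)

-1.91 0.00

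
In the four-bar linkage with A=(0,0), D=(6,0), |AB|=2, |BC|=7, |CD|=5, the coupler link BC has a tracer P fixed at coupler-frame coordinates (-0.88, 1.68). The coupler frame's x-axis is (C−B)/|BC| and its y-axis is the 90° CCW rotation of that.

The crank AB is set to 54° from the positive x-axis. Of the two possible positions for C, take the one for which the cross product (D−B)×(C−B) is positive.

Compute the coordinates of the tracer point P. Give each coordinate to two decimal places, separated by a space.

A=(0,0), D=(6.00,0)
B = A + 2.00·(cos54°, sin54°) = (1.1756, 1.6180)
|BD| = 5.0885
circle(B,7.00) ∩ circle(D,5.00): a=4.9025, h=4.9965
  candidates: C₊=(7.4124,4.7964) cross=25.425; C₋=(4.2349,-4.6781) cross=-25.425
  mode + wants cross > 0 → take C=(7.4124,4.7964) (cross=25.425)
ex = (C−B)/|BC| = (0.8910,0.4540); ey = (-0.4540,0.8910)
P = B + -0.88·ex + 1.68·ey = (-0.3713,2.7153)

-0.37 2.72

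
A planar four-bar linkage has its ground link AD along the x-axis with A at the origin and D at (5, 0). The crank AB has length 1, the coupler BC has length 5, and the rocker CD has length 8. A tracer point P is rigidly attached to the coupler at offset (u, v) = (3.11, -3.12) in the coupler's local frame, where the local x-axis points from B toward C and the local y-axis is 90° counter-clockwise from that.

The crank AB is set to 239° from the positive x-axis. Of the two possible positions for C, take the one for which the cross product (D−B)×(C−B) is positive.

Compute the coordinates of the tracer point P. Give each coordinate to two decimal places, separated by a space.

A=(0,0), D=(5.00,0)
B = A + 1.00·(cos239°, sin239°) = (-0.5150, -0.8572)
|BD| = 5.5813
circle(B,5.00) ∩ circle(D,8.00): a=-0.7032, h=4.9503
  candidates: C₊=(-1.9702,3.9264) cross=27.629; C₋=(-0.4496,-5.8567) cross=-27.629
  mode + wants cross > 0 → take C=(-1.9702,3.9264) (cross=27.629)
ex = (C−B)/|BC| = (-0.2910,0.9567); ey = (-0.9567,-0.2910)
P = B + 3.11·ex + -3.12·ey = (1.5648,3.0262)

1.56 3.03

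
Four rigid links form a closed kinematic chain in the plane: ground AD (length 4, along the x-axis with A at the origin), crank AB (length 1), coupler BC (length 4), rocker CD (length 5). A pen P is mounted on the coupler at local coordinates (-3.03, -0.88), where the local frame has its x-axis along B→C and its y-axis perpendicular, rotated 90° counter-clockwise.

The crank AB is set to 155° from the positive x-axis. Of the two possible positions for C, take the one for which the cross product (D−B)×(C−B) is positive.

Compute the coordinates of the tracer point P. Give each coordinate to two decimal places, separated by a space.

A=(0,0), D=(4.00,0)
B = A + 1.00·(cos155°, sin155°) = (-0.9063, 0.4226)
|BD| = 4.9245
circle(B,4.00) ∩ circle(D,5.00): a=1.5484, h=3.6881
  candidates: C₊=(0.9529,3.9643) cross=18.162; C₋=(0.3199,-3.3848) cross=-18.162
  mode + wants cross > 0 → take C=(0.9529,3.9643) (cross=18.162)
ex = (C−B)/|BC| = (0.4648,0.8854); ey = (-0.8854,0.4648)
P = B + -3.03·ex + -0.88·ey = (-1.5355,-2.6692)

-1.54 -2.67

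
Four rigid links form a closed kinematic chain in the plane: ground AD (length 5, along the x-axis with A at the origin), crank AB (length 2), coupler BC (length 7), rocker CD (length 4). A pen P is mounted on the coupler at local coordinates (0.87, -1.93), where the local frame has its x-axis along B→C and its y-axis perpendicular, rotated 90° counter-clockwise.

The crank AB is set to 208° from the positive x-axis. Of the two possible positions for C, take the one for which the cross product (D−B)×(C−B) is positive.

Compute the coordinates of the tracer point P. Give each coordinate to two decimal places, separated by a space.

0.16 -1.81

A=(0,0), D=(5.00,0)
B = A + 2.00·(cos208°, sin208°) = (-1.7659, -0.9389)
|BD| = 6.8307
circle(B,7.00) ∩ circle(D,4.00): a=5.8309, h=3.8730
  candidates: C₊=(3.4773,3.6988) cross=26.456; C₋=(4.5421,-3.9737) cross=-26.456
  mode + wants cross > 0 → take C=(3.4773,3.6988) (cross=26.456)
ex = (C−B)/|BC| = (0.7490,0.6625); ey = (-0.6625,0.7490)
P = B + 0.87·ex + -1.93·ey = (0.1645,-1.8082)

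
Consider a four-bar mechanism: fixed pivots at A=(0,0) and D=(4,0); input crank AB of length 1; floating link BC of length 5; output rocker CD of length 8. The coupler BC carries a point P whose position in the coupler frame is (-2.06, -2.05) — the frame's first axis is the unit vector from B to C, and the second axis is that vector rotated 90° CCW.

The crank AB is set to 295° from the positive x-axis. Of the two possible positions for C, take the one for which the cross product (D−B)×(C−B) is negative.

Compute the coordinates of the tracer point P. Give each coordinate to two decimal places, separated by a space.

A=(0,0), D=(4.00,0)
B = A + 1.00·(cos295°, sin295°) = (0.4226, -0.9063)
|BD| = 3.6904
circle(B,5.00) ∩ circle(D,8.00): a=-3.4388, h=3.6297
  candidates: C₊=(-3.8023,1.7677) cross=13.395; C₋=(-2.0194,-5.2694) cross=-13.395
  mode - wants cross < 0 → take C=(-2.0194,-5.2694) (cross=-13.395)
ex = (C−B)/|BC| = (-0.4884,-0.8726); ey = (0.8726,-0.4884)
P = B + -2.06·ex + -2.05·ey = (-0.3601,1.8925)

-0.36 1.89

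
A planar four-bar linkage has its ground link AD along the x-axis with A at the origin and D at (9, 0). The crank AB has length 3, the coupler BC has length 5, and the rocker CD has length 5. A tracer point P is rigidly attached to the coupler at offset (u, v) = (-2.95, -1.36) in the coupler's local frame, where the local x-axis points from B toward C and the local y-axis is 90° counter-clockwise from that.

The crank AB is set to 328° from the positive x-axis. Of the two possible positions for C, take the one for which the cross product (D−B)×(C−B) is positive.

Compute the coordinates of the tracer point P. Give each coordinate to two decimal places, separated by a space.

2.37 -4.83

A=(0,0), D=(9.00,0)
B = A + 3.00·(cos328°, sin328°) = (2.5441, -1.5898)
|BD| = 6.6487
circle(B,5.00) ∩ circle(D,5.00): a=3.3244, h=3.7348
  candidates: C₊=(4.8791,2.8316) cross=24.832; C₋=(6.6651,-4.4213) cross=-24.832
  mode + wants cross > 0 → take C=(4.8791,2.8316) (cross=24.832)
ex = (C−B)/|BC| = (0.4670,0.8843); ey = (-0.8843,0.4670)
P = B + -2.95·ex + -1.36·ey = (2.3691,-4.8334)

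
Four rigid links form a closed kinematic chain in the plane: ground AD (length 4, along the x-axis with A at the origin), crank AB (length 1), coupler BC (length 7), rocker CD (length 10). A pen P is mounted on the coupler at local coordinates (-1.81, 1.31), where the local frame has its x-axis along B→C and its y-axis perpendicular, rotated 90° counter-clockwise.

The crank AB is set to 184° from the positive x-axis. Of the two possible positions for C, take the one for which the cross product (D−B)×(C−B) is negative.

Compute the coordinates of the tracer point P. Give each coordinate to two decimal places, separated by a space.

A=(0,0), D=(4.00,0)
B = A + 1.00·(cos184°, sin184°) = (-0.9976, -0.0698)
|BD| = 4.9981
circle(B,7.00) ∩ circle(D,10.00): a=-2.6030, h=6.4980
  candidates: C₊=(-3.6910,6.3913) cross=32.478; C₋=(-3.5096,-6.6035) cross=-32.478
  mode - wants cross < 0 → take C=(-3.5096,-6.6035) (cross=-32.478)
ex = (C−B)/|BC| = (-0.3589,-0.9334); ey = (0.9334,-0.3589)
P = B + -1.81·ex + 1.31·ey = (0.8747,1.1496)

0.87 1.15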